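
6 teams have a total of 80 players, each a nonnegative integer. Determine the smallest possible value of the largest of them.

14

Some value must be at least ⌈80/6⌉ = 14, since 6 × 13 = 78 < 80.
Taking 4 copies of 13 and 2 copies of 14 gives exactly 80, so 14 is attained.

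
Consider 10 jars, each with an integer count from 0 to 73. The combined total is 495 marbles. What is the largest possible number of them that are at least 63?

7

With k values at 63 or above and the rest at least 0, the sum is at least 0 + 63k.
Since the sum is 495, we need 63k ≤ 495, i.e. k ≤ 7.
k = 7 is achieved by 7 values at 63 and 3 at 0, total 441; add 54 to one value (staying below 63) to reach 495.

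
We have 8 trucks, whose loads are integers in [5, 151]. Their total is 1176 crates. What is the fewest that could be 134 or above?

Suppose at most 8 − j of them reach 134; then j values are ≤ 133 and the rest ≤ 151.
The total is then ≤ 133·j + 151·(8 − j) = 1208 − 18j. For this to be ≥ 1176 we need j ≤ 1, so at least 8 − 1 = 7 must reach 134.
Exactly 7 works: 7 values at 151 and 1 at 133 total 1190; lower one of the high values by 14 (still ≥ 134) to hit 1176.

7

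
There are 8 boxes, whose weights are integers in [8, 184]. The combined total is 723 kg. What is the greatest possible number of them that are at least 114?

If k of the values are ≥ 114, the total is ≥ 114k + 8(8 − k).
Setting 114k + 8(8 − k) ≤ 723 gives 106k ≤ 659, so k ≤ 6.
k = 6 is achieved by 6 values at 114 and 2 at 8, total 700; add 23 to one value (staying below 114) to reach 723.

6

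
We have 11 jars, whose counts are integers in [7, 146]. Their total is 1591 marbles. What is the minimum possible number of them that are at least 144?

6

Each value short of 144 is at most 143, costing at least 146 − 143 = 3 against the maximum total of 1606.
We can afford to lose at most 1606 − 1591 = 15, so at most ⌊15/3⌋ = 5 fall short, and at least 6 are ≥ 144.
Exactly 6 works: 6 values at 146 and 5 at 143 total 1591.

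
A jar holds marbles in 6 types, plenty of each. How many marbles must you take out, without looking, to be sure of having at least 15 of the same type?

85

You could draw 14 of every type without reaching 15 of any — 84 in all.
One more forces 15 of some type, so 84 + 1 = 85.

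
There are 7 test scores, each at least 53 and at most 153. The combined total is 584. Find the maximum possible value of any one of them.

153

Maximizing one value means minimizing the remaining 6.
The other 6 contribute at least 6 × 53 = 318, leaving at most 584 − 318 = 266.
But each score is capped at 153, so the maximum is 153.
Achievable: one at 153 and the other 6 totalling 431, which fits since 6 × 53 ≤ 431 ≤ 6 × 153.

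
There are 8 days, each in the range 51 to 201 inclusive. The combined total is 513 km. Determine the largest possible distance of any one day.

To make one day as large as possible, make the other 7 as small as possible.
The other 7 contribute at least 7 × 51 = 357, leaving at most 513 − 357 = 156.
Since 156 ≤ 201, this is achievable: one at 156 and 7 at 51.

156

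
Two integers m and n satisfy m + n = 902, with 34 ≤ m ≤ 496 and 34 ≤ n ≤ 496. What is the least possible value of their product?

Since m + n is fixed, pushing one of them to its bound minimizes the product.
The extreme feasible split is m = 406, n = 496, giving mn = 201376.

201376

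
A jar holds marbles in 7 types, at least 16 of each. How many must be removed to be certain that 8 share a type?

50

You could draw 7 of every type without reaching 8 of any — 49 in all.
One more forces 8 of some type, so 49 + 1 = 50.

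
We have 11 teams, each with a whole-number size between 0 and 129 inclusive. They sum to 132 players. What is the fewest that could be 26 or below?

7

Let j be the number exceeding 26. Then the total is ≥ 27·j + 0·(11 − j) = 0 + 27j.
So 27j ≤ 132 and j ≤ 4; hence at least 11 − 4 = 7 are ≤ 26.
Exactly 7 works: 7 values at 0 and 4 at 27 total 108; raise one of the low values by 24 (still ≤ 26) to hit 132.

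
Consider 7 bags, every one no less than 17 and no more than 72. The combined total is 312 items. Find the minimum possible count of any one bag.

17

Minimizing one value means maximizing the remaining 6.
The other 6 can take up 6 × 72 = 432 ≥ 312 − 17, so one bag can sit at its floor of 17.
Achievable: one at 17 and the other 6 totalling 295, which fits since 6 × 17 ≤ 295 ≤ 6 × 72.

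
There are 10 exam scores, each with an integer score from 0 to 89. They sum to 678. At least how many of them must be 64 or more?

2

Each value short of 64 is at most 63, costing at least 89 − 63 = 26 against the maximum total of 890.
We can afford to lose at most 890 − 678 = 212, so at most ⌊212/26⌋ = 8 fall short, and at least 2 are ≥ 64.
Exactly 2 works: 2 values at 89 and 8 at 63 total 682; lower one of the high values by 4 (still ≥ 64) to hit 678.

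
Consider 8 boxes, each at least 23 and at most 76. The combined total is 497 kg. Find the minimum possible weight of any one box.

To make one box as small as possible, make the other 7 as large as possible.
The other 7 can take up 7 × 76 = 532 ≥ 497 − 23, so one box can sit at its floor of 23.
Achievable: one at 23 and the other 7 totalling 474, which fits since 7 × 23 ≤ 474 ≤ 7 × 76.

23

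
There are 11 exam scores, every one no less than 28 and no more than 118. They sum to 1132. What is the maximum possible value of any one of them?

Maximizing one value means minimizing the remaining 10.
The other 10 contribute at least 10 × 28 = 280, leaving at most 1132 − 280 = 852.
But each score is capped at 118, so the maximum is 118.
Achievable: one at 118 and the other 10 totalling 1014, which fits since 10 × 28 ≤ 1014 ≤ 10 × 118.

118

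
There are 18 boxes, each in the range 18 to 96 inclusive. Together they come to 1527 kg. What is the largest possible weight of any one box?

96

To make one box as large as possible, make the other 17 as small as possible.
The other 17 contribute at least 17 × 18 = 306, leaving at most 1527 − 306 = 1221.
But each box is capped at 96, so the maximum is 96.
Achievable: one at 96 and the other 17 totalling 1431, which fits since 17 × 18 ≤ 1431 ≤ 17 × 96.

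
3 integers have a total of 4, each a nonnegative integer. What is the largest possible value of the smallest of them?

1

If every one of the 3 were at least 2, the total would be at least 3 × 2 = 6 > 4.
Achievable: 2 of them at 1 and 1 at 2 total 4.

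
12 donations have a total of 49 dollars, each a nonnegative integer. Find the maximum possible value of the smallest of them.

If every one of the 12 were at least 5, the total would be at least 12 × 5 = 60 > 49.
Taking 11 copies of 4 and 1 copy of 5 gives exactly 49, so 4 is attained.

4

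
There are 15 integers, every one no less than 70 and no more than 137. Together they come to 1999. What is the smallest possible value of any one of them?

Minimizing one value means maximizing the remaining 14.
The other 14 contribute at most 14 × 137 = 1918, leaving at least 1999 − 1918 = 81.
Since 81 ≥ 70, this is achievable: one at 81 and 14 at 137.

81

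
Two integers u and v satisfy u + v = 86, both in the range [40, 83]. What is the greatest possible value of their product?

1849

uv = u(86 − u) is maximized when u is as near 86/2 as the bounds allow.
Taking u = 43 and v = 43 (both in [40, 83]) gives uv = 1849.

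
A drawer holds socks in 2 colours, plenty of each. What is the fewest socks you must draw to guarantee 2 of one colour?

You could draw 1 of every colour without reaching 2 of any — 2 in all.
One more forces 2 of some colour, so 2 + 1 = 3.

3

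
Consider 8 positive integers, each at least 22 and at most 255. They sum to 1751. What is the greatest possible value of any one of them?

255

Maximizing one value means minimizing the remaining 7.
The other 7 contribute at least 7 × 22 = 154, leaving at most 1751 − 154 = 1597.
But each integer is capped at 255, so the maximum is 255.
Achievable: one at 255 and the other 7 totalling 1496, which fits since 7 × 22 ≤ 1496 ≤ 7 × 255.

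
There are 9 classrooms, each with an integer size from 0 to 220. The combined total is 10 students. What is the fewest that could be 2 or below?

6

Let j be the number exceeding 2. Then the total is ≥ 3·j + 0·(9 − j) = 0 + 3j.
So 3j ≤ 10 and j ≤ 3; hence at least 9 − 3 = 6 are ≤ 2.
Exactly 6 works: 6 values at 0 and 3 at 3 total 9; raise one of the low values by 1 (still ≤ 2) to hit 10.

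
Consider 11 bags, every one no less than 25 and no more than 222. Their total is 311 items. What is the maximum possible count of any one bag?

Maximizing one value means minimizing the remaining 10.
The other 10 contribute at least 10 × 25 = 250, leaving at most 311 − 250 = 61.
Since 61 ≤ 222, this is achievable: one at 61 and 10 at 25.

61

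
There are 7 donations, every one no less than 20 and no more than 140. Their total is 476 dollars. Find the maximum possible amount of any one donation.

To make one donation as large as possible, make the other 6 as small as possible.
The other 6 contribute at least 6 × 20 = 120, leaving at most 476 − 120 = 356.
But each donation is capped at 140, so the maximum is 140.
Achievable: one at 140 and the other 6 totalling 336, which fits since 6 × 20 ≤ 336 ≤ 6 × 140.

140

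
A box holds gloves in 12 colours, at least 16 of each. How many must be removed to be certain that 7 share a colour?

73

In the worst case you draw 6 of each of the 12 colours: 12 × 6 = 72.
One more forces 7 of some colour, so 72 + 1 = 73.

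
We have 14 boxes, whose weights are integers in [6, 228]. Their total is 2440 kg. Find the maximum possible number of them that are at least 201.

With k values at 201 or above and the rest at least 6, the sum is at least 84 + 195k.
Since the sum is 2440, we need 195k ≤ 2356, i.e. k ≤ 12.
k = 12 is achieved by 12 values at 201 and 2 at 6, total 2424; add 16 to one value (staying below 201) to reach 2440.

12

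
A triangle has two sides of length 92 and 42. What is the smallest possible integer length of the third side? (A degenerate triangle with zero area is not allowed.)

51

The third side must exceed |92 − 42| = 50.
The smallest integer above 50 is 51.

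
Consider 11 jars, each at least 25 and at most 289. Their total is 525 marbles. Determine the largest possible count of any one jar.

275

Maximizing one value means minimizing the remaining 10.
The other 10 contribute at least 10 × 25 = 250, leaving at most 525 − 250 = 275.
Since 275 ≤ 289, this is achievable: one at 275 and 10 at 25.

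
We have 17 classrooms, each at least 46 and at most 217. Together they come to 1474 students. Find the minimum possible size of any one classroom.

To make one classroom as small as possible, make the other 16 as large as possible.
The other 16 can take up 16 × 217 = 3472 ≥ 1474 − 46, so one classroom can sit at its floor of 46.
Achievable: one at 46 and the other 16 totalling 1428, which fits since 16 × 46 ≤ 1428 ≤ 16 × 217.

46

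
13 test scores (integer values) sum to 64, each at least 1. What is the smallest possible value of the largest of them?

The average is 64/13 > 4, so not all 13 can be 4 or less; the largest is ≥ 5.
Achievable: 12 of them at 5 and 1 at 4 total 64.

5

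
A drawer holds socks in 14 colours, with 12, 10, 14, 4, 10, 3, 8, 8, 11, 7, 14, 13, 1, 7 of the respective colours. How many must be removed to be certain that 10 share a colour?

In the worst case you take as many as possible of each colour without reaching 10: 9 + 9 + 9 + 4 + 9 + 3 + 8 + 8 + 9 + 7 + 9 + 9 + 1 + 7 = 101.
The next one must give 10 of some colour, so 101 + 1 = 102.

102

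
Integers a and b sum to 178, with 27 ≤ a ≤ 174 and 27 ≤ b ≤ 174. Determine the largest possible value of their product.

With a + b fixed, ab peaks when the two are closest together.
Taking a = 89 and b = 89 (both in [27, 174]) gives ab = 7921.

7921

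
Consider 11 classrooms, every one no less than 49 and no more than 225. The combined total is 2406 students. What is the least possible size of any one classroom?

Minimizing one value means maximizing the remaining 10.
The other 10 contribute at most 10 × 225 = 2250, leaving at least 2406 − 2250 = 156.
Since 156 ≥ 49, this is achievable: one at 156 and 10 at 225.

156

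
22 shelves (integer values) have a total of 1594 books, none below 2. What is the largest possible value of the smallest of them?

The 22 values sum to 1594, so their minimum is at most ⌊1594/22⌋ = 72.
Taking 12 copies of 72 and 10 copies of 73 gives exactly 1594, so 72 is attained.

72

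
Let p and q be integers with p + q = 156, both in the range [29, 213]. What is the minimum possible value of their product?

Since p + q is fixed, pushing one of them to its bound minimizes the product.
At the endpoint p = 29, q = 156 − 29 = 127, so pq = 29 × 127 = 3683.

3683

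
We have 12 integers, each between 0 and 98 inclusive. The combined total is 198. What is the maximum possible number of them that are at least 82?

2

With k values at 82 or above and the rest at least 0, the sum is at least 0 + 82k.
Since the sum is 198, we need 82k ≤ 198, i.e. k ≤ 2.
k = 2 is achieved by 2 values at 82 and 10 at 0, total 164; add 34 to one value (staying below 82) to reach 198.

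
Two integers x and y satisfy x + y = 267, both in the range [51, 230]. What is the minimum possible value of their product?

11016

Since x + y is fixed, pushing one of them to its bound minimizes the product.
At the endpoint x = 51, y = 267 − 51 = 216, so xy = 51 × 216 = 11016.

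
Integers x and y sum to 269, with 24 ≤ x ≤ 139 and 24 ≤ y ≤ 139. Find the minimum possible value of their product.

xy = x(269 − x) is concave in x, so over [130, 139] it is minimized at an endpoint.
The extreme feasible split is x = 130, y = 139, giving xy = 18070.

18070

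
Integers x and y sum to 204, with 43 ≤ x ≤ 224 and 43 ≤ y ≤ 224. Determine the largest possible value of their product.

10404

For a fixed sum, the product xy is largest when x and y are as close as possible.
Taking x = 102 and y = 102 (both in [43, 224]) gives xy = 10404.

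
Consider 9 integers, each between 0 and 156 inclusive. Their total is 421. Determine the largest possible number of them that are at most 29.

Suppose k of them are at most 29. Those contribute at most 29 each and the rest at most 156 each.
So the total is at most 29k + 156(9 − k) = 1404 − 127k. This must still be ≥ 421, so k ≤ 7.
k = 7 is achieved by 7 values at 29 and 2 at 156, total 515; lower one of the 156's by 94 (still > 29) to reach 421.

7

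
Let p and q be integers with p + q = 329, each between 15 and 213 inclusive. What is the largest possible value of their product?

27060

pq = p(329 − p) is maximized when p is as near 329/2 as the bounds allow.
Taking p = 164 and q = 165 (both in [15, 213]) gives pq = 27060.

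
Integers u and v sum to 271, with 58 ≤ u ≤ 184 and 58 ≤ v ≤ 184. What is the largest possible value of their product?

For a fixed sum, the product uv is largest when u and v are as close as possible.
Taking u = 135 and v = 136 (both in [58, 184]) gives uv = 18360.

18360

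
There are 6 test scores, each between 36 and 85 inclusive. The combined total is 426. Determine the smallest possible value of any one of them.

36

To make one score as small as possible, make the other 5 as large as possible.
The other 5 can take up 5 × 85 = 425 ≥ 426 − 36, so one score can sit at its floor of 36.
Achievable: one at 36 and the other 5 totalling 390, which fits since 5 × 36 ≤ 390 ≤ 5 × 85.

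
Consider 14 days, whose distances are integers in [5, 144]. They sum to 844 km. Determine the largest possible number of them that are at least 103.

Suppose k of them are at least 103. Those contribute at least 103 each and the other 14 − k at least 5 each.
So the total is at least 103k + 5(14 − k) = 70 + 98k. This must be ≤ 844, giving k ≤ 7.
k = 7 is achieved by 7 values at 103 and 7 at 5, total 756; add 88 to one value (staying below 103) to reach 844.

7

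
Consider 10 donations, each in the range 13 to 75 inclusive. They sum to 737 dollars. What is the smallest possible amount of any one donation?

Minimizing one value means maximizing the remaining 9.
The other 9 contribute at most 9 × 75 = 675, leaving at least 737 − 675 = 62.
Since 62 ≥ 13, this is achievable: one at 62 and 9 at 75.

62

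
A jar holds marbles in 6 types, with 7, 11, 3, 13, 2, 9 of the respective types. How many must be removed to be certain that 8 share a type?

34

In the worst case you take as many as possible of each type without reaching 8: 7 + 7 + 3 + 7 + 2 + 7 = 33.
The next one must give 8 of some type, so 33 + 1 = 34.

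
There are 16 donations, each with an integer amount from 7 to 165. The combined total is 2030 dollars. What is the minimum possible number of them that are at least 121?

3

If only k of them are at least 121, the other 16 − k are at most 120, so the total is at most k·165 + (16 − k)·120.
This must reach 2030, so k·165 + (16 − k)·120 ≥ 2030, giving k ≥ 3.
Exactly 3 works: 3 values at 165 and 13 at 120 total 2055; lower one of the high values by 25 (still ≥ 121) to hit 2030.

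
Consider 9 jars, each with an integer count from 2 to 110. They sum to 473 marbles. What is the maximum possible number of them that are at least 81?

With k values at 81 or above and the rest at least 2, the sum is at least 18 + 79k.
Since the sum is 473, we need 79k ≤ 455, i.e. k ≤ 5.
k = 5 is achieved by 5 values at 81 and 4 at 2, total 413; add 60 to one value (staying below 81) to reach 473.

5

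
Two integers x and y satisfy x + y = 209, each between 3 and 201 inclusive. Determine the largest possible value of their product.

10920

xy = x(209 − x) is maximized when x is as near 209/2 as the bounds allow.
Taking x = 104 and y = 105 (both in [3, 201]) gives xy = 10920.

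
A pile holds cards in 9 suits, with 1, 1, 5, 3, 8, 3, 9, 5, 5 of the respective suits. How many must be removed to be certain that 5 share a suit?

In the worst case you take as many as possible of each suit without reaching 5: 1 + 1 + 4 + 3 + 4 + 3 + 4 + 4 + 4 = 28.
The next one must give 5 of some suit, so 28 + 1 = 29.

29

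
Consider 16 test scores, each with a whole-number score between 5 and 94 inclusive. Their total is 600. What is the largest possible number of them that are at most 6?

Suppose k of them are at most 6. Those contribute at most 6 each and the rest at most 94 each.
So the total is at most 6k + 94(16 − k) = 1504 − 88k. This must still be ≥ 600, so k ≤ 10.
k = 10 is achieved by 10 values at 6 and 6 at 94, total 624; lower one of the 94's by 24 (still > 6) to reach 600.

10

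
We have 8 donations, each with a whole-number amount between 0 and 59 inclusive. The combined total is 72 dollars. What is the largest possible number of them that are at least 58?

Suppose k of them are at least 58. Those contribute at least 58 each and the other 8 − k at least 0 each.
So the total is at least 58k + 0(8 − k) = 0 + 58k. This must be ≤ 72, giving k ≤ 1.
k = 1 is achieved by 1 value at 58 and 7 at 0, total 58; add 14 to one value (staying below 58) to reach 72.

1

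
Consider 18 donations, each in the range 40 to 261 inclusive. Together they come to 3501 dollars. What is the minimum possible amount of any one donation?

40

Minimizing one value means maximizing the remaining 17.
The other 17 can take up 17 × 261 = 4437 ≥ 3501 − 40, so one donation can sit at its floor of 40.
Achievable: one at 40 and the other 17 totalling 3461, which fits since 17 × 40 ≤ 3461 ≤ 17 × 261.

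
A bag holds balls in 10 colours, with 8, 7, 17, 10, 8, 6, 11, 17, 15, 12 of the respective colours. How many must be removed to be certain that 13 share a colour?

In the worst case you take as many as possible of each colour without reaching 13: 8 + 7 + 12 + 10 + 8 + 6 + 11 + 12 + 12 + 12 = 98.
The next one must give 13 of some colour, so 98 + 1 = 99.

99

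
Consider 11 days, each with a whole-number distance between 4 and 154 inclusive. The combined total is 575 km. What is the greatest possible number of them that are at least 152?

If k of the values are ≥ 152, the total is ≥ 152k + 4(11 − k).
Setting 152k + 4(11 − k) ≤ 575 gives 148k ≤ 531, so k ≤ 3.
k = 3 is achieved by 3 values at 152 and 8 at 4, total 488; add 87 to one value (staying below 152) to reach 575.

3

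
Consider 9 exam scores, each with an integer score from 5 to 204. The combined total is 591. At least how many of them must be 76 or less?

2

Each value above 76 is at least 77, contributing at least 77 − 5 = 72 above the floor 5.
The sum exceeds the floor total 45 by 546, so at most ⌊546/72⌋ = 7 exceed 76, and at least 2 are ≤ 76.
Exactly 2 works: 2 values at 5 and 7 at 77 total 549; raise one of the low values by 42 (still ≤ 76) to hit 591.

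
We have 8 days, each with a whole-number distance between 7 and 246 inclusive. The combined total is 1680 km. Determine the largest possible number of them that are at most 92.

Each value at 92 or below falls at least 246 − 92 = 154 short of the ceiling 246.
The ceiling total is 8 × 246 = 1968, and we need 1680, so at most ⌊(1968 − 1680)/154⌋ = 1 can be that low.
k = 1 is achieved by 1 value at 92 and 7 at 246, total 1814; lower one of the 246's by 134 (still > 92) to reach 1680.

1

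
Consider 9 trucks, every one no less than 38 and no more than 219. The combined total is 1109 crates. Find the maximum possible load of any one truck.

219

To make one truck as large as possible, make the other 8 as small as possible.
The other 8 contribute at least 8 × 38 = 304, leaving at most 1109 − 304 = 805.
But each truck is capped at 219, so the maximum is 219.
Achievable: one at 219 and the other 8 totalling 890, which fits since 8 × 38 ≤ 890 ≤ 8 × 219.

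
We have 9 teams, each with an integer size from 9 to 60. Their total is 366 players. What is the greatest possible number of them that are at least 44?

If k of the values are ≥ 44, the total is ≥ 44k + 9(9 − k).
Setting 44k + 9(9 − k) ≤ 366 gives 35k ≤ 285, so k ≤ 8.
k = 8 is achieved by 8 values at 44 and 1 at 9, total 361; add 5 to one value (staying below 44) to reach 366.

8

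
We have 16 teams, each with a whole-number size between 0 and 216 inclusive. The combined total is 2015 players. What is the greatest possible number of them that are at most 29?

Each value at 29 or below falls at least 216 − 29 = 187 short of the ceiling 216.
The ceiling total is 16 × 216 = 3456, and we need 2015, so at most ⌊(3456 − 2015)/187⌋ = 7 can be that low.
k = 7 is achieved by 7 values at 29 and 9 at 216, total 2147; lower one of the 216's by 132 (still > 29) to reach 2015.

7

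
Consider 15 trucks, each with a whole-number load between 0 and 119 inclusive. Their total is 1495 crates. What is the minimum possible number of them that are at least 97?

If only k of them are at least 97, the other 15 − k are at most 96, so the total is at most k·119 + (15 − k)·96.
This must reach 1495, so k·119 + (15 − k)·96 ≥ 1495, giving k ≥ 3.
Exactly 3 works: 3 values at 119 and 12 at 96 total 1509; lower one of the high values by 14 (still ≥ 97) to hit 1495.

3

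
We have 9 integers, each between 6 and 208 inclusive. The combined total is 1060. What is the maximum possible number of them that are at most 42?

4

Each value at 42 or below falls at least 208 − 42 = 166 short of the ceiling 208.
The ceiling total is 9 × 208 = 1872, and we need 1060, so at most ⌊(1872 − 1060)/166⌋ = 4 can be that low.
k = 4 is achieved by 4 values at 42 and 5 at 208, total 1208; lower one of the 208's by 148 (still > 42) to reach 1060.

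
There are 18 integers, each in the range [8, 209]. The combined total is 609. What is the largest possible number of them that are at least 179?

With k values at 179 or above and the rest at least 8, the sum is at least 144 + 171k.
Since the sum is 609, we need 171k ≤ 465, i.e. k ≤ 2.
k = 2 is achieved by 2 values at 179 and 16 at 8, total 486; add 123 to one value (staying below 179) to reach 609.

2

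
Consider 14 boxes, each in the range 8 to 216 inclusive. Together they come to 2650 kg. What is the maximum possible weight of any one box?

To make one box as large as possible, make the other 13 as small as possible.
The other 13 contribute at least 13 × 8 = 104, leaving at most 2650 − 104 = 2546.
But each box is capped at 216, so the maximum is 216.
Achievable: one at 216 and the other 13 totalling 2434, which fits since 13 × 8 ≤ 2434 ≤ 13 × 216.

216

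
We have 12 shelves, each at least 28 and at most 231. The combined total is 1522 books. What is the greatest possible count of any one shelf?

231

To make one shelf as large as possible, make the other 11 as small as possible.
The other 11 contribute at least 11 × 28 = 308, leaving at most 1522 − 308 = 1214.
But each shelf is capped at 231, so the maximum is 231.
Achievable: one at 231 and the other 11 totalling 1291, which fits since 11 × 28 ≤ 1291 ≤ 11 × 231.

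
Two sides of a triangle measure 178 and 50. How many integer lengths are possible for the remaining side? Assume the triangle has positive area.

99

The triangle inequality gives |178 − 50| < c < 178 + 50, i.e. 128 < c < 228.
So c can be any integer from 129 to 227: 99 values.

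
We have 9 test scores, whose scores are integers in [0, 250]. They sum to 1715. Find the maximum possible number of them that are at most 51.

2

Each value at 51 or below falls at least 250 − 51 = 199 short of the ceiling 250.
The ceiling total is 9 × 250 = 2250, and we need 1715, so at most ⌊(2250 − 1715)/199⌋ = 2 can be that low.
k = 2 is achieved by 2 values at 51 and 7 at 250, total 1852; lower one of the 250's by 137 (still > 51) to reach 1715.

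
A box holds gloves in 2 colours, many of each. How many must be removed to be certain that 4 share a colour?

You could draw 3 of every colour without reaching 4 of any — 6 in all.
One more forces 4 of some colour, so 6 + 1 = 7.

7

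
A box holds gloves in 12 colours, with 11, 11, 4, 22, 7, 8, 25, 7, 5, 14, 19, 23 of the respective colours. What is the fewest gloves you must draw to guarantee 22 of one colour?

In the worst case you take as many as possible of each colour without reaching 22: 11 + 11 + 4 + 21 + 7 + 8 + 21 + 7 + 5 + 14 + 19 + 21 = 149.
The next one must give 22 of some colour, so 149 + 1 = 150.

150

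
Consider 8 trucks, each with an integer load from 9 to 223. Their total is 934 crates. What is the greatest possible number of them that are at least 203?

If k of the values are ≥ 203, the total is ≥ 203k + 9(8 − k).
Setting 203k + 9(8 − k) ≤ 934 gives 194k ≤ 862, so k ≤ 4.
k = 4 is achieved by 4 values at 203 and 4 at 9, total 848; add 86 to one value (staying below 203) to reach 934.

4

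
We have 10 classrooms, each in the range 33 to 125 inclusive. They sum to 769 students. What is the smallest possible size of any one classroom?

33

Minimizing one value means maximizing the remaining 9.
The other 9 can take up 9 × 125 = 1125 ≥ 769 − 33, so one classroom can sit at its floor of 33.
Achievable: one at 33 and the other 9 totalling 736, which fits since 9 × 33 ≤ 736 ≤ 9 × 125.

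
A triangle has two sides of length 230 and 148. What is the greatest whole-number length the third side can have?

377

The third side must be less than 230 + 148 = 378.
The largest integer below 378 is 377.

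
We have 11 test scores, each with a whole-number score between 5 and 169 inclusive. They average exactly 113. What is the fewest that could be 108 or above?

2

The total is 11 × 113 = 1243.
Each value short of 108 is at most 107, costing at least 169 − 107 = 62 against the maximum total of 1859.
We can afford to lose at most 1859 − 1243 = 616, so at most ⌊616/62⌋ = 9 fall short, and at least 2 are ≥ 108.
Exactly 2 works: 2 values at 169 and 9 at 107 total 1301; lower one of the high values by 58 (still ≥ 108) to hit 1243.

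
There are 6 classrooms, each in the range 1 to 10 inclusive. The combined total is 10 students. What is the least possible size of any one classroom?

1

To make one classroom as small as possible, make the other 5 as large as possible.
The other 5 can take up 5 × 10 = 50 ≥ 10 − 1, so one classroom can sit at its floor of 1.
Achievable: one at 1 and the other 5 totalling 9, which fits since 5 × 1 ≤ 9 ≤ 5 × 10.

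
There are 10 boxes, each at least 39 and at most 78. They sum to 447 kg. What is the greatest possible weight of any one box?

78

To make one box as large as possible, make the other 9 as small as possible.
The other 9 contribute at least 9 × 39 = 351, leaving at most 447 − 351 = 96.
But each box is capped at 78, so the maximum is 78.
Achievable: one at 78 and the other 9 totalling 369, which fits since 9 × 39 ≤ 369 ≤ 9 × 78.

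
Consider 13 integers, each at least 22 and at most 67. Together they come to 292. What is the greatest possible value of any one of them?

To make one integer as large as possible, make the other 12 as small as possible.
The other 12 contribute at least 12 × 22 = 264, leaving at most 292 − 264 = 28.
Since 28 ≤ 67, this is achievable: one at 28 and 12 at 22.

28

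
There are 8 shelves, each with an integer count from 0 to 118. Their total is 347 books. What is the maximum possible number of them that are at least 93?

With k values at 93 or above and the rest at least 0, the sum is at least 0 + 93k.
Since the sum is 347, we need 93k ≤ 347, i.e. k ≤ 3.
k = 3 is achieved by 3 values at 93 and 5 at 0, total 279; add 68 to one value (staying below 93) to reach 347.

3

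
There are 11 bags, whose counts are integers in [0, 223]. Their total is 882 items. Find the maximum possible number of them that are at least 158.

Suppose k of them are at least 158. Those contribute at least 158 each and the other 11 − k at least 0 each.
So the total is at least 158k + 0(11 − k) = 0 + 158k. This must be ≤ 882, giving k ≤ 5.
k = 5 is achieved by 5 values at 158 and 6 at 0, total 790; add 92 to one value (staying below 158) to reach 882.

5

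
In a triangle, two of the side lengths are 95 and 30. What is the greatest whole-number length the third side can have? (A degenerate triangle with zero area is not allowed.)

124

The third side must be less than 95 + 30 = 125.
The largest integer below 125 is 124.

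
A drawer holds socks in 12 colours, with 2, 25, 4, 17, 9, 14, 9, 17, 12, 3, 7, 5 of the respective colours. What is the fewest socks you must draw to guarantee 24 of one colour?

123

In the worst case you take as many as possible of each colour without reaching 24: 2 + 23 + 4 + 17 + 9 + 14 + 9 + 17 + 12 + 3 + 7 + 5 = 122.
The next one must give 24 of some colour, so 122 + 1 = 123.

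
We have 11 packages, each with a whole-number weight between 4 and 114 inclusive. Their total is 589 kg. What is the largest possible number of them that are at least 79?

7

Suppose k of them are at least 79. Those contribute at least 79 each and the other 11 − k at least 4 each.
So the total is at least 79k + 4(11 − k) = 44 + 75k. This must be ≤ 589, giving k ≤ 7.
k = 7 is achieved by 7 values at 79 and 4 at 4, total 569; add 20 to one value (staying below 79) to reach 589.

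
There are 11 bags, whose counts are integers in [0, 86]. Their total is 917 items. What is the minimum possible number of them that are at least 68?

10

Suppose at most 11 − j of them reach 68; then j values are ≤ 67 and the rest ≤ 86.
The total is then ≤ 67·j + 86·(11 − j) = 946 − 19j. For this to be ≥ 917 we need j ≤ 1, so at least 11 − 1 = 10 must reach 68.
Exactly 10 works: 10 values at 86 and 1 at 67 total 927; lower one of the high values by 10 (still ≥ 68) to hit 917.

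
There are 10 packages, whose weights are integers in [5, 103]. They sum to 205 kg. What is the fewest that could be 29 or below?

Let j be the number exceeding 29. Then the total is ≥ 30·j + 5·(10 − j) = 50 + 25j.
So 25j ≤ 155 and j ≤ 6; hence at least 10 − 6 = 4 are ≤ 29.
Exactly 4 works: 4 values at 5 and 6 at 30 total 200; raise one of the low values by 5 (still ≤ 29) to hit 205.

4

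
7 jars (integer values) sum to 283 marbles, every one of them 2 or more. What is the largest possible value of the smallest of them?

40

If every one of the 7 were at least 41, the total would be at least 7 × 41 = 287 > 283.
Equality holds with 4 values of 40 and 3 values of 41.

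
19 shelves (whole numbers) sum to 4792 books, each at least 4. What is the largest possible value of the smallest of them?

The average is 4792/19 < 253, so some value is ≤ 252.
Taking 15 copies of 252 and 4 copies of 253 gives exactly 4792, so 252 is attained.

252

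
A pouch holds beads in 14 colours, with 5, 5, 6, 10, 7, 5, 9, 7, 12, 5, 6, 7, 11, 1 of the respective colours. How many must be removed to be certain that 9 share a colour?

In the worst case you take as many as possible of each colour without reaching 9: 5 + 5 + 6 + 8 + 7 + 5 + 8 + 7 + 8 + 5 + 6 + 7 + 8 + 1 = 86.
The next one must give 9 of some colour, so 86 + 1 = 87.

87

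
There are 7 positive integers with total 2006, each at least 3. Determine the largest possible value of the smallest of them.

286

The 7 values sum to 2006, so their minimum is at most ⌊2006/7⌋ = 286.
Equality holds with 3 values of 286 and 4 values of 287.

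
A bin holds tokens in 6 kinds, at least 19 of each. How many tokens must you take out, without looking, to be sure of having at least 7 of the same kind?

37

You could draw 6 of every kind without reaching 7 of any — 36 in all.
One more forces 7 of some kind, so 36 + 1 = 37.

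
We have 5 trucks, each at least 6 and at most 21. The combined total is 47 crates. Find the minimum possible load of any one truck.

6

To make one truck as small as possible, make the other 4 as large as possible.
The other 4 can take up 4 × 21 = 84 ≥ 47 − 6, so one truck can sit at its floor of 6.
Achievable: one at 6 and the other 4 totalling 41, which fits since 4 × 6 ≤ 41 ≤ 4 × 21.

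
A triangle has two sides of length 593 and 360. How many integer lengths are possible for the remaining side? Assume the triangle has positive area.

719

The triangle inequality gives |593 − 360| < c < 593 + 360, i.e. 233 < c < 953.
So c can be any integer from 234 to 952: 719 values.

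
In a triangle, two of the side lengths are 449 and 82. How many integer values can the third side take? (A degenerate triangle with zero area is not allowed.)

The triangle inequality gives |449 − 82| < c < 449 + 82, i.e. 367 < c < 531.
So c can be any integer from 368 to 530: 163 values.

163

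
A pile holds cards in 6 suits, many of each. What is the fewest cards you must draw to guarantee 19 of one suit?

109

You could draw 18 of every suit without reaching 19 of any — 108 in all.
One more forces 19 of some suit, so 108 + 1 = 109.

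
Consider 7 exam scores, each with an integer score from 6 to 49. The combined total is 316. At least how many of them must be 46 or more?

1

Each value short of 46 is at most 45, costing at least 49 − 45 = 4 against the maximum total of 343.
We can afford to lose at most 343 − 316 = 27, so at most ⌊27/4⌋ = 6 fall short, and at least 1 are ≥ 46.
Exactly 1 works: 1 value at 49 and 6 at 45 total 319; lower one of the high values by 3 (still ≥ 46) to hit 316.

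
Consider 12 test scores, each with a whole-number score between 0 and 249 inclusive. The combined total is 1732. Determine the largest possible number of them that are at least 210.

Suppose k of them are at least 210. Those contribute at least 210 each and the other 12 − k at least 0 each.
So the total is at least 210k + 0(12 − k) = 0 + 210k. This must be ≤ 1732, giving k ≤ 8.
k = 8 is achieved by 8 values at 210 and 4 at 0, total 1680; add 52 to one value (staying below 210) to reach 1732.

8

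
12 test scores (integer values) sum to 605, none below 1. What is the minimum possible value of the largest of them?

51

The average is 605/12 > 50, so not all 12 can be 50 or less; the largest is ≥ 51.
Taking 7 copies of 50 and 5 copies of 51 gives exactly 605, so 51 is attained.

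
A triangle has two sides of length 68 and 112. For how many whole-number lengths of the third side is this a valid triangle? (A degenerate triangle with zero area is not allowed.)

135

The triangle inequality gives |68 − 112| < c < 68 + 112, i.e. 44 < c < 180.
So c can be any integer from 45 to 179: 135 values.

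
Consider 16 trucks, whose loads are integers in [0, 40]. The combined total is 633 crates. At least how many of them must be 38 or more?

14

Each value short of 38 is at most 37, costing at least 40 − 37 = 3 against the maximum total of 640.
We can afford to lose at most 640 − 633 = 7, so at most ⌊7/3⌋ = 2 fall short, and at least 14 are ≥ 38.
Exactly 14 works: 14 values at 40 and 2 at 37 total 634; lower one of the high values by 1 (still ≥ 38) to hit 633.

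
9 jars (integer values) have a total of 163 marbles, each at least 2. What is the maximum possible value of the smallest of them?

If every one of the 9 were at least 19, the total would be at least 9 × 19 = 171 > 163.
Achievable: 8 of them at 18 and 1 at 19 total 163.

18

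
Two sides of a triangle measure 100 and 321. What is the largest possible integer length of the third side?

420

The third side must be less than 100 + 321 = 421.
The largest integer below 421 is 420.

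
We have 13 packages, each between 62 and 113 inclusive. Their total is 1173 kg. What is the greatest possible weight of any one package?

Maximizing one value means minimizing the remaining 12.
The other 12 contribute at least 12 × 62 = 744, leaving at most 1173 − 744 = 429.
But each package is capped at 113, so the maximum is 113.
Achievable: one at 113 and the other 12 totalling 1060, which fits since 12 × 62 ≤ 1060 ≤ 12 × 113.

113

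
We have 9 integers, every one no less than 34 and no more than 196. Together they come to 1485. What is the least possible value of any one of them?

34

Minimizing one value means maximizing the remaining 8.
The other 8 can take up 8 × 196 = 1568 ≥ 1485 − 34, so one integer can sit at its floor of 34.
Achievable: one at 34 and the other 8 totalling 1451, which fits since 8 × 34 ≤ 1451 ≤ 8 × 196.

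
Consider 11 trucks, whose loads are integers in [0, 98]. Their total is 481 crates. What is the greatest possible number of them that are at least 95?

5

With k values at 95 or above and the rest at least 0, the sum is at least 0 + 95k.
Since the sum is 481, we need 95k ≤ 481, i.e. k ≤ 5.
k = 5 is achieved by 5 values at 95 and 6 at 0, total 475; add 6 to one value (staying below 95) to reach 481.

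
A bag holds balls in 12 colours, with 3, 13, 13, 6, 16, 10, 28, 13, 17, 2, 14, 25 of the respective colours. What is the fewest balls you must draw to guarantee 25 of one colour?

In the worst case you take as many as possible of each colour without reaching 25: 3 + 13 + 13 + 6 + 16 + 10 + 24 + 13 + 17 + 2 + 14 + 24 = 155.
The next one must give 25 of some colour, so 155 + 1 = 156.

156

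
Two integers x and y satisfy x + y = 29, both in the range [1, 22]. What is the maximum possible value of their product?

210

For a fixed sum, the product xy is largest when x and y are as close as possible.
Taking x = 14 and y = 15 (both in [1, 22]) gives xy = 210.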